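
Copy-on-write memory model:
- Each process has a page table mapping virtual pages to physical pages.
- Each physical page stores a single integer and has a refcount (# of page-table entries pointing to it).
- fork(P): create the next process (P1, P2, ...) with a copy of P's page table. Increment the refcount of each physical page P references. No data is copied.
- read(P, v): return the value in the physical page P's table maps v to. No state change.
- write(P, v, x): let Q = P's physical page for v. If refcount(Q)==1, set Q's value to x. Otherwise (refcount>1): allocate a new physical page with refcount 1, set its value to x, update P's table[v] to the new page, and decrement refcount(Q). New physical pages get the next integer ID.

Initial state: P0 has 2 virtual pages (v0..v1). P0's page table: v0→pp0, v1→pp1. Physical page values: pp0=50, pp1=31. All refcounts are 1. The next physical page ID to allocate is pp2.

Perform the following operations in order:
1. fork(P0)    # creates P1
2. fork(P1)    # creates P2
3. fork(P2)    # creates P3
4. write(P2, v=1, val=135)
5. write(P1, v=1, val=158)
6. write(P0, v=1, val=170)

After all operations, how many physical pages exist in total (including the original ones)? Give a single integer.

Op 1: fork(P0) -> P1. 2 ppages; refcounts: pp0:2 pp1:2
Op 2: fork(P1) -> P2. 2 ppages; refcounts: pp0:3 pp1:3
Op 3: fork(P2) -> P3. 2 ppages; refcounts: pp0:4 pp1:4
Op 4: write(P2, v1, 135). refcount(pp1)=4>1 -> COPY to pp2. 3 ppages; refcounts: pp0:4 pp1:3 pp2:1
Op 5: write(P1, v1, 158). refcount(pp1)=3>1 -> COPY to pp3. 4 ppages; refcounts: pp0:4 pp1:2 pp2:1 pp3:1
Op 6: write(P0, v1, 170). refcount(pp1)=2>1 -> COPY to pp4. 5 ppages; refcounts: pp0:4 pp1:1 pp2:1 pp3:1 pp4:1

Answer: 5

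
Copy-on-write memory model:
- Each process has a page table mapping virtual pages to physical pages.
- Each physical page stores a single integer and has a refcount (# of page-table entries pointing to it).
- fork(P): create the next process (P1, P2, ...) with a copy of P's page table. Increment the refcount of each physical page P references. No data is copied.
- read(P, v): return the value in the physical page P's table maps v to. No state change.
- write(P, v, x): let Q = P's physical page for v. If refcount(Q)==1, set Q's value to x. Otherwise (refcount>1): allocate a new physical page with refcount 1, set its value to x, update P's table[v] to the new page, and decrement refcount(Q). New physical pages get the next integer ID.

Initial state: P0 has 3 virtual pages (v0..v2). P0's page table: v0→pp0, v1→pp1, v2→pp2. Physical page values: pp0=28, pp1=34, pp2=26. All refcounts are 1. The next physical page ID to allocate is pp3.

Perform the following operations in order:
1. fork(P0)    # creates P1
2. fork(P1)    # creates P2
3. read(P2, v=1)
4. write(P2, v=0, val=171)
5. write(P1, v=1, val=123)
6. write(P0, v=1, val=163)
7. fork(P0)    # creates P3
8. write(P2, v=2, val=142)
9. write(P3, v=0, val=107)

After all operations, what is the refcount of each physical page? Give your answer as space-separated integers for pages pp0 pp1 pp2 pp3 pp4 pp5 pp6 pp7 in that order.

Op 1: fork(P0) -> P1. 3 ppages; refcounts: pp0:2 pp1:2 pp2:2
Op 2: fork(P1) -> P2. 3 ppages; refcounts: pp0:3 pp1:3 pp2:3
Op 3: read(P2, v1) -> 34. No state change.
Op 4: write(P2, v0, 171). refcount(pp0)=3>1 -> COPY to pp3. 4 ppages; refcounts: pp0:2 pp1:3 pp2:3 pp3:1
Op 5: write(P1, v1, 123). refcount(pp1)=3>1 -> COPY to pp4. 5 ppages; refcounts: pp0:2 pp1:2 pp2:3 pp3:1 pp4:1
Op 6: write(P0, v1, 163). refcount(pp1)=2>1 -> COPY to pp5. 6 ppages; refcounts: pp0:2 pp1:1 pp2:3 pp3:1 pp4:1 pp5:1
Op 7: fork(P0) -> P3. 6 ppages; refcounts: pp0:3 pp1:1 pp2:4 pp3:1 pp4:1 pp5:2
Op 8: write(P2, v2, 142). refcount(pp2)=4>1 -> COPY to pp6. 7 ppages; refcounts: pp0:3 pp1:1 pp2:3 pp3:1 pp4:1 pp5:2 pp6:1
Op 9: write(P3, v0, 107). refcount(pp0)=3>1 -> COPY to pp7. 8 ppages; refcounts: pp0:2 pp1:1 pp2:3 pp3:1 pp4:1 pp5:2 pp6:1 pp7:1

Answer: 2 1 3 1 1 2 1 1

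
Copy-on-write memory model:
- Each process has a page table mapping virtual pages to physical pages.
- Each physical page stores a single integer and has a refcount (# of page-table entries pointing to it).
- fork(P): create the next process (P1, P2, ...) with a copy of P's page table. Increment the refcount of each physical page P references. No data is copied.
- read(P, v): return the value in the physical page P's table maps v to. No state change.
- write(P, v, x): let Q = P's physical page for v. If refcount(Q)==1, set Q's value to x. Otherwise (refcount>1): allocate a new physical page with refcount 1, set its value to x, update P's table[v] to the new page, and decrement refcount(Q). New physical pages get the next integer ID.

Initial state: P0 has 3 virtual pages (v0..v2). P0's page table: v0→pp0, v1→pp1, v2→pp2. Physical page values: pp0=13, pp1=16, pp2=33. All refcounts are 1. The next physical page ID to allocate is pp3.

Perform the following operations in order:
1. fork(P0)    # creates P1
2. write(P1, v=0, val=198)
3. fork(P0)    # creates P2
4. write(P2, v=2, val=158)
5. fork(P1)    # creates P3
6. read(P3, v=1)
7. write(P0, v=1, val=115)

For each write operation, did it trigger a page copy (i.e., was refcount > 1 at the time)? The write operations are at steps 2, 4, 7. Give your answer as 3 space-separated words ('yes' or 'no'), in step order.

Op 1: fork(P0) -> P1. 3 ppages; refcounts: pp0:2 pp1:2 pp2:2
Op 2: write(P1, v0, 198). refcount(pp0)=2>1 -> COPY to pp3. 4 ppages; refcounts: pp0:1 pp1:2 pp2:2 pp3:1
Op 3: fork(P0) -> P2. 4 ppages; refcounts: pp0:2 pp1:3 pp2:3 pp3:1
Op 4: write(P2, v2, 158). refcount(pp2)=3>1 -> COPY to pp4. 5 ppages; refcounts: pp0:2 pp1:3 pp2:2 pp3:1 pp4:1
Op 5: fork(P1) -> P3. 5 ppages; refcounts: pp0:2 pp1:4 pp2:3 pp3:2 pp4:1
Op 6: read(P3, v1) -> 16. No state change.
Op 7: write(P0, v1, 115). refcount(pp1)=4>1 -> COPY to pp5. 6 ppages; refcounts: pp0:2 pp1:3 pp2:3 pp3:2 pp4:1 pp5:1

yes yes yes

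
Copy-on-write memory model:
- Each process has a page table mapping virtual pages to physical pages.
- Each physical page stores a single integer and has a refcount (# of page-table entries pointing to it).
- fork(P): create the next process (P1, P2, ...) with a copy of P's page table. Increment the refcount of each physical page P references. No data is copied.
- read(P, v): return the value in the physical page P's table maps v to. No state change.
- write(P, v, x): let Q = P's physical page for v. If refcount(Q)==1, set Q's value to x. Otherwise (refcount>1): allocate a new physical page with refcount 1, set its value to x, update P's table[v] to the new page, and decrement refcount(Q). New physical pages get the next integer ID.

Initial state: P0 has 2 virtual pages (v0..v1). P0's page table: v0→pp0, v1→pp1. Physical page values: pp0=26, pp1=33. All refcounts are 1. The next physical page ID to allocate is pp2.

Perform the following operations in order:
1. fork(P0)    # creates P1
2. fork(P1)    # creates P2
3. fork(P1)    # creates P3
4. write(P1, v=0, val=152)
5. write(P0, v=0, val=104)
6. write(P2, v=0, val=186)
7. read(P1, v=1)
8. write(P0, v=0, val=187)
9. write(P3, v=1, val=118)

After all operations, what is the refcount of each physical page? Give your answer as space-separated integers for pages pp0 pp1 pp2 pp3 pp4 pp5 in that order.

Answer: 1 3 1 1 1 1

Derivation:
Op 1: fork(P0) -> P1. 2 ppages; refcounts: pp0:2 pp1:2
Op 2: fork(P1) -> P2. 2 ppages; refcounts: pp0:3 pp1:3
Op 3: fork(P1) -> P3. 2 ppages; refcounts: pp0:4 pp1:4
Op 4: write(P1, v0, 152). refcount(pp0)=4>1 -> COPY to pp2. 3 ppages; refcounts: pp0:3 pp1:4 pp2:1
Op 5: write(P0, v0, 104). refcount(pp0)=3>1 -> COPY to pp3. 4 ppages; refcounts: pp0:2 pp1:4 pp2:1 pp3:1
Op 6: write(P2, v0, 186). refcount(pp0)=2>1 -> COPY to pp4. 5 ppages; refcounts: pp0:1 pp1:4 pp2:1 pp3:1 pp4:1
Op 7: read(P1, v1) -> 33. No state change.
Op 8: write(P0, v0, 187). refcount(pp3)=1 -> write in place. 5 ppages; refcounts: pp0:1 pp1:4 pp2:1 pp3:1 pp4:1
Op 9: write(P3, v1, 118). refcount(pp1)=4>1 -> COPY to pp5. 6 ppages; refcounts: pp0:1 pp1:3 pp2:1 pp3:1 pp4:1 pp5:1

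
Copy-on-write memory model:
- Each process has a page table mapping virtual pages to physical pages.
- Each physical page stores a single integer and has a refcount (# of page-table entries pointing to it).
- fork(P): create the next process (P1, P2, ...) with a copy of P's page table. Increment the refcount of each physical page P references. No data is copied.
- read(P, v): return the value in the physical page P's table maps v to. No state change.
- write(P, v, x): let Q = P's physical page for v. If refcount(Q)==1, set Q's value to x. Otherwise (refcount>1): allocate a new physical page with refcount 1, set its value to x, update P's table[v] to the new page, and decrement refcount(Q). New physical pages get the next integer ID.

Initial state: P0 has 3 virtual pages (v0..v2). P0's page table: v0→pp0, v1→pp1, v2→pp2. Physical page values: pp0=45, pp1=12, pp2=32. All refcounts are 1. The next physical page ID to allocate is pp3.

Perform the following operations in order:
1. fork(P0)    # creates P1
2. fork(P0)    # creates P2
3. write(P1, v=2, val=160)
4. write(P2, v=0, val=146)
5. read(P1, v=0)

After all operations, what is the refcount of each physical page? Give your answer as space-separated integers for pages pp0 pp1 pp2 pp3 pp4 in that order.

Op 1: fork(P0) -> P1. 3 ppages; refcounts: pp0:2 pp1:2 pp2:2
Op 2: fork(P0) -> P2. 3 ppages; refcounts: pp0:3 pp1:3 pp2:3
Op 3: write(P1, v2, 160). refcount(pp2)=3>1 -> COPY to pp3. 4 ppages; refcounts: pp0:3 pp1:3 pp2:2 pp3:1
Op 4: write(P2, v0, 146). refcount(pp0)=3>1 -> COPY to pp4. 5 ppages; refcounts: pp0:2 pp1:3 pp2:2 pp3:1 pp4:1
Op 5: read(P1, v0) -> 45. No state change.

Answer: 2 3 2 1 1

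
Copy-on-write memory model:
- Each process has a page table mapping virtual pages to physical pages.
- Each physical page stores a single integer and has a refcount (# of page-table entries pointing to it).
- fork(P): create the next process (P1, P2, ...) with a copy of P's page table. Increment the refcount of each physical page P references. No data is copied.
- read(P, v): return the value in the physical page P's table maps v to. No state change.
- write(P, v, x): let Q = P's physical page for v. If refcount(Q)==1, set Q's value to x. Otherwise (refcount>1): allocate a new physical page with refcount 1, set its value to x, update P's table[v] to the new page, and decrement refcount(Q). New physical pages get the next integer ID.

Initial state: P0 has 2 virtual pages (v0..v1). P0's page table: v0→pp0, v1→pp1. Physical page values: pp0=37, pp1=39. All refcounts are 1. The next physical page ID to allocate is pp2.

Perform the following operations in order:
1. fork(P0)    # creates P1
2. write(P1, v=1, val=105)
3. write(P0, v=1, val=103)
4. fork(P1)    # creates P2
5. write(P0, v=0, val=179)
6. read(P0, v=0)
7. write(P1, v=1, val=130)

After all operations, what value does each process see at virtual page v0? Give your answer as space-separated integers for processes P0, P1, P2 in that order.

Answer: 179 37 37

Derivation:
Op 1: fork(P0) -> P1. 2 ppages; refcounts: pp0:2 pp1:2
Op 2: write(P1, v1, 105). refcount(pp1)=2>1 -> COPY to pp2. 3 ppages; refcounts: pp0:2 pp1:1 pp2:1
Op 3: write(P0, v1, 103). refcount(pp1)=1 -> write in place. 3 ppages; refcounts: pp0:2 pp1:1 pp2:1
Op 4: fork(P1) -> P2. 3 ppages; refcounts: pp0:3 pp1:1 pp2:2
Op 5: write(P0, v0, 179). refcount(pp0)=3>1 -> COPY to pp3. 4 ppages; refcounts: pp0:2 pp1:1 pp2:2 pp3:1
Op 6: read(P0, v0) -> 179. No state change.
Op 7: write(P1, v1, 130). refcount(pp2)=2>1 -> COPY to pp4. 5 ppages; refcounts: pp0:2 pp1:1 pp2:1 pp3:1 pp4:1
P0: v0 -> pp3 = 179
P1: v0 -> pp0 = 37
P2: v0 -> pp0 = 37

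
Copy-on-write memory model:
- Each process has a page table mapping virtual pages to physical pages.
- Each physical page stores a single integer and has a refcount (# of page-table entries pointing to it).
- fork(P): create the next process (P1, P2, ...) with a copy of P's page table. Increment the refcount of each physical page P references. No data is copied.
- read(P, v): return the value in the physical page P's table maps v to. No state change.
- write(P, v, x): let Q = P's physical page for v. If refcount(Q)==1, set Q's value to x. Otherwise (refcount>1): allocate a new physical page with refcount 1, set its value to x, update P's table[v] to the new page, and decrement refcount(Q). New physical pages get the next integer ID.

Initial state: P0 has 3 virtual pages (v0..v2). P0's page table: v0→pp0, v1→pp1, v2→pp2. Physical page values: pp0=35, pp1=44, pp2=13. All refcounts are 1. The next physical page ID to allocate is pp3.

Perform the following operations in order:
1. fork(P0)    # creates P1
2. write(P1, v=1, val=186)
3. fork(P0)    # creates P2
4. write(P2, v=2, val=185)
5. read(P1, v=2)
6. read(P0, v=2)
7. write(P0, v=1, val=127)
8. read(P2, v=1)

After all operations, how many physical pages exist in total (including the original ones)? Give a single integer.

Op 1: fork(P0) -> P1. 3 ppages; refcounts: pp0:2 pp1:2 pp2:2
Op 2: write(P1, v1, 186). refcount(pp1)=2>1 -> COPY to pp3. 4 ppages; refcounts: pp0:2 pp1:1 pp2:2 pp3:1
Op 3: fork(P0) -> P2. 4 ppages; refcounts: pp0:3 pp1:2 pp2:3 pp3:1
Op 4: write(P2, v2, 185). refcount(pp2)=3>1 -> COPY to pp4. 5 ppages; refcounts: pp0:3 pp1:2 pp2:2 pp3:1 pp4:1
Op 5: read(P1, v2) -> 13. No state change.
Op 6: read(P0, v2) -> 13. No state change.
Op 7: write(P0, v1, 127). refcount(pp1)=2>1 -> COPY to pp5. 6 ppages; refcounts: pp0:3 pp1:1 pp2:2 pp3:1 pp4:1 pp5:1
Op 8: read(P2, v1) -> 44. No state change.

Answer: 6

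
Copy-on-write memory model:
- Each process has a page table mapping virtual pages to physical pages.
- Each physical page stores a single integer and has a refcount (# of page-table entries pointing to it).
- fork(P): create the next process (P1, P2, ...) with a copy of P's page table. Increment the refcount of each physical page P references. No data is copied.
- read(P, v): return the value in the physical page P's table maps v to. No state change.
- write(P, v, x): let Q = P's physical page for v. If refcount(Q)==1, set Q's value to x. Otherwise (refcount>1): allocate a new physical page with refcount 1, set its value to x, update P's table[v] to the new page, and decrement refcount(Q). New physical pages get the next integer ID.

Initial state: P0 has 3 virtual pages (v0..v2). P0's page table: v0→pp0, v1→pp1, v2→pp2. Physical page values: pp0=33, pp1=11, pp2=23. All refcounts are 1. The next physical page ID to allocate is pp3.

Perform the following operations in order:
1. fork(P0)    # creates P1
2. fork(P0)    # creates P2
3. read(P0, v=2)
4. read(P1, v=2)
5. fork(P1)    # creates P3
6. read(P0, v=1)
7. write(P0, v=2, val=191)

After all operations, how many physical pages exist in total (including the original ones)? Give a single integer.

Op 1: fork(P0) -> P1. 3 ppages; refcounts: pp0:2 pp1:2 pp2:2
Op 2: fork(P0) -> P2. 3 ppages; refcounts: pp0:3 pp1:3 pp2:3
Op 3: read(P0, v2) -> 23. No state change.
Op 4: read(P1, v2) -> 23. No state change.
Op 5: fork(P1) -> P3. 3 ppages; refcounts: pp0:4 pp1:4 pp2:4
Op 6: read(P0, v1) -> 11. No state change.
Op 7: write(P0, v2, 191). refcount(pp2)=4>1 -> COPY to pp3. 4 ppages; refcounts: pp0:4 pp1:4 pp2:3 pp3:1

Answer: 4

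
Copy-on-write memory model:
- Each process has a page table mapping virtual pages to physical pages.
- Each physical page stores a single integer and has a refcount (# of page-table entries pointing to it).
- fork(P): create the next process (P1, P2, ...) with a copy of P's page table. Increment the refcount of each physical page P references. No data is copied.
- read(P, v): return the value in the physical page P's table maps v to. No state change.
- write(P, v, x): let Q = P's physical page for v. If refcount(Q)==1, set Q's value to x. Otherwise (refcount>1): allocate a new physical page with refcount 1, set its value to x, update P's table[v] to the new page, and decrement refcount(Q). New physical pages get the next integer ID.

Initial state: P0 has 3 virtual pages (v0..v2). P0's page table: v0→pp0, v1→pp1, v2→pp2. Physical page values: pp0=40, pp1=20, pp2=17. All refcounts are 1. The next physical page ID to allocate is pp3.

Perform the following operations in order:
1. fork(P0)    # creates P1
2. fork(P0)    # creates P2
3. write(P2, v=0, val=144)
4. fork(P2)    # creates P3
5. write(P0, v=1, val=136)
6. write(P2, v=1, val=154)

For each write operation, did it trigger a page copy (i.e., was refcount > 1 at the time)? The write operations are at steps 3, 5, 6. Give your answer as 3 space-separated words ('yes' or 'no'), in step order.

Op 1: fork(P0) -> P1. 3 ppages; refcounts: pp0:2 pp1:2 pp2:2
Op 2: fork(P0) -> P2. 3 ppages; refcounts: pp0:3 pp1:3 pp2:3
Op 3: write(P2, v0, 144). refcount(pp0)=3>1 -> COPY to pp3. 4 ppages; refcounts: pp0:2 pp1:3 pp2:3 pp3:1
Op 4: fork(P2) -> P3. 4 ppages; refcounts: pp0:2 pp1:4 pp2:4 pp3:2
Op 5: write(P0, v1, 136). refcount(pp1)=4>1 -> COPY to pp4. 5 ppages; refcounts: pp0:2 pp1:3 pp2:4 pp3:2 pp4:1
Op 6: write(P2, v1, 154). refcount(pp1)=3>1 -> COPY to pp5. 6 ppages; refcounts: pp0:2 pp1:2 pp2:4 pp3:2 pp4:1 pp5:1

yes yes yes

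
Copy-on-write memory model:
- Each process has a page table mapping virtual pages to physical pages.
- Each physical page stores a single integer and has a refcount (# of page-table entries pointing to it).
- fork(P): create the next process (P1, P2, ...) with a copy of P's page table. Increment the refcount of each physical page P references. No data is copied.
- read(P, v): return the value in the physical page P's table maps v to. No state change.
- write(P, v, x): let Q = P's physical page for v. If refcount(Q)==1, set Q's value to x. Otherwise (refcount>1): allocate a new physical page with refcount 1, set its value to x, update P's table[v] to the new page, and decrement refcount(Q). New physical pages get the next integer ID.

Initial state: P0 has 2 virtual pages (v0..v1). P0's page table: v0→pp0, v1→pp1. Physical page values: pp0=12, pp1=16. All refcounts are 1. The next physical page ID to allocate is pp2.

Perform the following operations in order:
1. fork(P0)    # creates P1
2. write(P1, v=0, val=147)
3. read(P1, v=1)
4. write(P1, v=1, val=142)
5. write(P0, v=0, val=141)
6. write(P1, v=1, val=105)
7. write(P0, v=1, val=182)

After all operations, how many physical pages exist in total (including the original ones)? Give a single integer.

Op 1: fork(P0) -> P1. 2 ppages; refcounts: pp0:2 pp1:2
Op 2: write(P1, v0, 147). refcount(pp0)=2>1 -> COPY to pp2. 3 ppages; refcounts: pp0:1 pp1:2 pp2:1
Op 3: read(P1, v1) -> 16. No state change.
Op 4: write(P1, v1, 142). refcount(pp1)=2>1 -> COPY to pp3. 4 ppages; refcounts: pp0:1 pp1:1 pp2:1 pp3:1
Op 5: write(P0, v0, 141). refcount(pp0)=1 -> write in place. 4 ppages; refcounts: pp0:1 pp1:1 pp2:1 pp3:1
Op 6: write(P1, v1, 105). refcount(pp3)=1 -> write in place. 4 ppages; refcounts: pp0:1 pp1:1 pp2:1 pp3:1
Op 7: write(P0, v1, 182). refcount(pp1)=1 -> write in place. 4 ppages; refcounts: pp0:1 pp1:1 pp2:1 pp3:1

Answer: 4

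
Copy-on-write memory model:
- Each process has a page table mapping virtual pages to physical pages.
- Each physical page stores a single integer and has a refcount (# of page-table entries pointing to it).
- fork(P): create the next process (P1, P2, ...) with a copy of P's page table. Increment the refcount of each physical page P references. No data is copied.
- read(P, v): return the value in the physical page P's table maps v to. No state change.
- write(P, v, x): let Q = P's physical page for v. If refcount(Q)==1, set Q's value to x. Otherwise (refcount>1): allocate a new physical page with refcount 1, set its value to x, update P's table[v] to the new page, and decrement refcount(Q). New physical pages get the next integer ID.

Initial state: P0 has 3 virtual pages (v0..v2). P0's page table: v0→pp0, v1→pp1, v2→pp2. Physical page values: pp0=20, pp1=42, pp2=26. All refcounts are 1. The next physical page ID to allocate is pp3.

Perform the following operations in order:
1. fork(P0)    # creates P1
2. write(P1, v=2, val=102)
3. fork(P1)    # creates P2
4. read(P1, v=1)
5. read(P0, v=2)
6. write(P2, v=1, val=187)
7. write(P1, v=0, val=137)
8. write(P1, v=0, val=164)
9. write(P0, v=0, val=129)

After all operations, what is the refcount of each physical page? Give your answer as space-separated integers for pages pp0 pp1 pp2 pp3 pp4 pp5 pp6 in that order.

Answer: 1 2 1 2 1 1 1

Derivation:
Op 1: fork(P0) -> P1. 3 ppages; refcounts: pp0:2 pp1:2 pp2:2
Op 2: write(P1, v2, 102). refcount(pp2)=2>1 -> COPY to pp3. 4 ppages; refcounts: pp0:2 pp1:2 pp2:1 pp3:1
Op 3: fork(P1) -> P2. 4 ppages; refcounts: pp0:3 pp1:3 pp2:1 pp3:2
Op 4: read(P1, v1) -> 42. No state change.
Op 5: read(P0, v2) -> 26. No state change.
Op 6: write(P2, v1, 187). refcount(pp1)=3>1 -> COPY to pp4. 5 ppages; refcounts: pp0:3 pp1:2 pp2:1 pp3:2 pp4:1
Op 7: write(P1, v0, 137). refcount(pp0)=3>1 -> COPY to pp5. 6 ppages; refcounts: pp0:2 pp1:2 pp2:1 pp3:2 pp4:1 pp5:1
Op 8: write(P1, v0, 164). refcount(pp5)=1 -> write in place. 6 ppages; refcounts: pp0:2 pp1:2 pp2:1 pp3:2 pp4:1 pp5:1
Op 9: write(P0, v0, 129). refcount(pp0)=2>1 -> COPY to pp6. 7 ppages; refcounts: pp0:1 pp1:2 pp2:1 pp3:2 pp4:1 pp5:1 pp6:1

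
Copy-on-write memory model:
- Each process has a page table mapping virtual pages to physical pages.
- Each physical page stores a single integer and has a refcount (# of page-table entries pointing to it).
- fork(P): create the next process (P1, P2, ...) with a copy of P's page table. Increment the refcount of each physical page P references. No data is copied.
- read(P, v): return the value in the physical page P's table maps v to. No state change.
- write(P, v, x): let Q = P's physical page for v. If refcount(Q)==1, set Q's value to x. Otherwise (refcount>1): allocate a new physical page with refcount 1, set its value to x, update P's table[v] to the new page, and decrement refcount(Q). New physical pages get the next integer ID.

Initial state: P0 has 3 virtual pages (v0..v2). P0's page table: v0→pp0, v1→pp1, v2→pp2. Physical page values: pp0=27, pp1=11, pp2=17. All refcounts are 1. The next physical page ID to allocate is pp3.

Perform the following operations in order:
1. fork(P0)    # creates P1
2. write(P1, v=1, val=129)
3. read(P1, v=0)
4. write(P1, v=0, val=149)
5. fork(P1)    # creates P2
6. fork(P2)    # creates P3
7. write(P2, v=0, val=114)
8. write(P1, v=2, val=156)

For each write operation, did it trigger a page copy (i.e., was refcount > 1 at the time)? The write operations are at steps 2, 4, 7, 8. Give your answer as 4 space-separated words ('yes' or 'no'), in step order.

Op 1: fork(P0) -> P1. 3 ppages; refcounts: pp0:2 pp1:2 pp2:2
Op 2: write(P1, v1, 129). refcount(pp1)=2>1 -> COPY to pp3. 4 ppages; refcounts: pp0:2 pp1:1 pp2:2 pp3:1
Op 3: read(P1, v0) -> 27. No state change.
Op 4: write(P1, v0, 149). refcount(pp0)=2>1 -> COPY to pp4. 5 ppages; refcounts: pp0:1 pp1:1 pp2:2 pp3:1 pp4:1
Op 5: fork(P1) -> P2. 5 ppages; refcounts: pp0:1 pp1:1 pp2:3 pp3:2 pp4:2
Op 6: fork(P2) -> P3. 5 ppages; refcounts: pp0:1 pp1:1 pp2:4 pp3:3 pp4:3
Op 7: write(P2, v0, 114). refcount(pp4)=3>1 -> COPY to pp5. 6 ppages; refcounts: pp0:1 pp1:1 pp2:4 pp3:3 pp4:2 pp5:1
Op 8: write(P1, v2, 156). refcount(pp2)=4>1 -> COPY to pp6. 7 ppages; refcounts: pp0:1 pp1:1 pp2:3 pp3:3 pp4:2 pp5:1 pp6:1

yes yes yes yes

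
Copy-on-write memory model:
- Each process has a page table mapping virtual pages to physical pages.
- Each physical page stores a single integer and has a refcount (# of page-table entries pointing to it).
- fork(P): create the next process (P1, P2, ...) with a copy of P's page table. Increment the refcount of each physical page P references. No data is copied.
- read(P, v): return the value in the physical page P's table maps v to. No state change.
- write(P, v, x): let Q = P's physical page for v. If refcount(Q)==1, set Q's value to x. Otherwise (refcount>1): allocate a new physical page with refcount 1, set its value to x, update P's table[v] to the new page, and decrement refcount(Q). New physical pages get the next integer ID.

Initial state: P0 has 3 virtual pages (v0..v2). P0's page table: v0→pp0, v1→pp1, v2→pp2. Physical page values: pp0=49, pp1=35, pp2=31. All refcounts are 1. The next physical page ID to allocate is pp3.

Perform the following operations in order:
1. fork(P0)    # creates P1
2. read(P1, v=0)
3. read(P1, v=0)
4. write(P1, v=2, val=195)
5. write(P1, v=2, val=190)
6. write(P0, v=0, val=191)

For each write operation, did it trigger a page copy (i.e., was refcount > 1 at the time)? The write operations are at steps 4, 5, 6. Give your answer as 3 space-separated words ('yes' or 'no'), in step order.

Op 1: fork(P0) -> P1. 3 ppages; refcounts: pp0:2 pp1:2 pp2:2
Op 2: read(P1, v0) -> 49. No state change.
Op 3: read(P1, v0) -> 49. No state change.
Op 4: write(P1, v2, 195). refcount(pp2)=2>1 -> COPY to pp3. 4 ppages; refcounts: pp0:2 pp1:2 pp2:1 pp3:1
Op 5: write(P1, v2, 190). refcount(pp3)=1 -> write in place. 4 ppages; refcounts: pp0:2 pp1:2 pp2:1 pp3:1
Op 6: write(P0, v0, 191). refcount(pp0)=2>1 -> COPY to pp4. 5 ppages; refcounts: pp0:1 pp1:2 pp2:1 pp3:1 pp4:1

yes no yes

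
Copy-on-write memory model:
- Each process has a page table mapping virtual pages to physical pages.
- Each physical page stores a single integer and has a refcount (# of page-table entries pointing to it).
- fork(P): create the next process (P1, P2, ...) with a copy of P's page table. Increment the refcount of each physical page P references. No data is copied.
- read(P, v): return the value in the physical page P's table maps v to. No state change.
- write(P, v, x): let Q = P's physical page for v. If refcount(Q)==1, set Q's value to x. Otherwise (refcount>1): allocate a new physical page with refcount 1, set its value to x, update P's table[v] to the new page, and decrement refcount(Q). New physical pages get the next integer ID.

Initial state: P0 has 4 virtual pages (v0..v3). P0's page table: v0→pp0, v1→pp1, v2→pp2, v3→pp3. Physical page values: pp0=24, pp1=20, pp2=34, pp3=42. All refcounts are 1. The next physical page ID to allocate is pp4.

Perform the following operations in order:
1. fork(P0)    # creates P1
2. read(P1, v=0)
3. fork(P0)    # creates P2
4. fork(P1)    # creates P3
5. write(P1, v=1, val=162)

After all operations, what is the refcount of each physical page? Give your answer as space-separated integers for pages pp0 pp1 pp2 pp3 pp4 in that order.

Op 1: fork(P0) -> P1. 4 ppages; refcounts: pp0:2 pp1:2 pp2:2 pp3:2
Op 2: read(P1, v0) -> 24. No state change.
Op 3: fork(P0) -> P2. 4 ppages; refcounts: pp0:3 pp1:3 pp2:3 pp3:3
Op 4: fork(P1) -> P3. 4 ppages; refcounts: pp0:4 pp1:4 pp2:4 pp3:4
Op 5: write(P1, v1, 162). refcount(pp1)=4>1 -> COPY to pp4. 5 ppages; refcounts: pp0:4 pp1:3 pp2:4 pp3:4 pp4:1

Answer: 4 3 4 4 1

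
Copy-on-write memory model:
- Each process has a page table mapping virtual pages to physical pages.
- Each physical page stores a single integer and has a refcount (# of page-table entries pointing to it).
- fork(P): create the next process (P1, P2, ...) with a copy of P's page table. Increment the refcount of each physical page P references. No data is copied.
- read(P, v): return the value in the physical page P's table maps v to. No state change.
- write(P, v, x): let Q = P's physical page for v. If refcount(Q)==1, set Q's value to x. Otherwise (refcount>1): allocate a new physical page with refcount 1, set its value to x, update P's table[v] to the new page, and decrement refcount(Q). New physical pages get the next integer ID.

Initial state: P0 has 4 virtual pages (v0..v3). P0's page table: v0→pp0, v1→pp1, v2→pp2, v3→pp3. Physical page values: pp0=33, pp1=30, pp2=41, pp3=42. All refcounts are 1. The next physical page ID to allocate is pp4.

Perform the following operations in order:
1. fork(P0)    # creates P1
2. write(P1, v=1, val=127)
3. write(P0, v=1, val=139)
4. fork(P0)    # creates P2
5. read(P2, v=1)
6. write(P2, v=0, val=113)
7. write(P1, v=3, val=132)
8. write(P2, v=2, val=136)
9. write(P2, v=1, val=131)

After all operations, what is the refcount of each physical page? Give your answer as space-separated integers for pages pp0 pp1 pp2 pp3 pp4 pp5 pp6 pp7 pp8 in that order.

Op 1: fork(P0) -> P1. 4 ppages; refcounts: pp0:2 pp1:2 pp2:2 pp3:2
Op 2: write(P1, v1, 127). refcount(pp1)=2>1 -> COPY to pp4. 5 ppages; refcounts: pp0:2 pp1:1 pp2:2 pp3:2 pp4:1
Op 3: write(P0, v1, 139). refcount(pp1)=1 -> write in place. 5 ppages; refcounts: pp0:2 pp1:1 pp2:2 pp3:2 pp4:1
Op 4: fork(P0) -> P2. 5 ppages; refcounts: pp0:3 pp1:2 pp2:3 pp3:3 pp4:1
Op 5: read(P2, v1) -> 139. No state change.
Op 6: write(P2, v0, 113). refcount(pp0)=3>1 -> COPY to pp5. 6 ppages; refcounts: pp0:2 pp1:2 pp2:3 pp3:3 pp4:1 pp5:1
Op 7: write(P1, v3, 132). refcount(pp3)=3>1 -> COPY to pp6. 7 ppages; refcounts: pp0:2 pp1:2 pp2:3 pp3:2 pp4:1 pp5:1 pp6:1
Op 8: write(P2, v2, 136). refcount(pp2)=3>1 -> COPY to pp7. 8 ppages; refcounts: pp0:2 pp1:2 pp2:2 pp3:2 pp4:1 pp5:1 pp6:1 pp7:1
Op 9: write(P2, v1, 131). refcount(pp1)=2>1 -> COPY to pp8. 9 ppages; refcounts: pp0:2 pp1:1 pp2:2 pp3:2 pp4:1 pp5:1 pp6:1 pp7:1 pp8:1

Answer: 2 1 2 2 1 1 1 1 1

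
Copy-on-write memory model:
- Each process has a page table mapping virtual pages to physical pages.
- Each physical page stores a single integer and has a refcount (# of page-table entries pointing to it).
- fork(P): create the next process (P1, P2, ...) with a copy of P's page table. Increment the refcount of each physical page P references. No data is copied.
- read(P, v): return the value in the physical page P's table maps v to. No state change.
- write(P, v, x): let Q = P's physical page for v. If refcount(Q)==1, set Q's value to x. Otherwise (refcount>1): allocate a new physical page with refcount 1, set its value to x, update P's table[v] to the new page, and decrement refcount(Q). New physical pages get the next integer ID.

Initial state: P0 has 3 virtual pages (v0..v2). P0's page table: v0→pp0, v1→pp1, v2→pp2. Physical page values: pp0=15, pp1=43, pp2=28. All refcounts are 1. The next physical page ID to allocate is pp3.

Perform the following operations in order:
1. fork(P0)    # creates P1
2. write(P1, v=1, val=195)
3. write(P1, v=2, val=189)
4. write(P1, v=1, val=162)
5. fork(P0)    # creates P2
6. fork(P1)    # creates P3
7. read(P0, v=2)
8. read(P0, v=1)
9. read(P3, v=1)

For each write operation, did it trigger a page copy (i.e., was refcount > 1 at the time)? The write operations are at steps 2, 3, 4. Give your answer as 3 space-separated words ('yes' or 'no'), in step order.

Op 1: fork(P0) -> P1. 3 ppages; refcounts: pp0:2 pp1:2 pp2:2
Op 2: write(P1, v1, 195). refcount(pp1)=2>1 -> COPY to pp3. 4 ppages; refcounts: pp0:2 pp1:1 pp2:2 pp3:1
Op 3: write(P1, v2, 189). refcount(pp2)=2>1 -> COPY to pp4. 5 ppages; refcounts: pp0:2 pp1:1 pp2:1 pp3:1 pp4:1
Op 4: write(P1, v1, 162). refcount(pp3)=1 -> write in place. 5 ppages; refcounts: pp0:2 pp1:1 pp2:1 pp3:1 pp4:1
Op 5: fork(P0) -> P2. 5 ppages; refcounts: pp0:3 pp1:2 pp2:2 pp3:1 pp4:1
Op 6: fork(P1) -> P3. 5 ppages; refcounts: pp0:4 pp1:2 pp2:2 pp3:2 pp4:2
Op 7: read(P0, v2) -> 28. No state change.
Op 8: read(P0, v1) -> 43. No state change.
Op 9: read(P3, v1) -> 162. No state change.

yes yes no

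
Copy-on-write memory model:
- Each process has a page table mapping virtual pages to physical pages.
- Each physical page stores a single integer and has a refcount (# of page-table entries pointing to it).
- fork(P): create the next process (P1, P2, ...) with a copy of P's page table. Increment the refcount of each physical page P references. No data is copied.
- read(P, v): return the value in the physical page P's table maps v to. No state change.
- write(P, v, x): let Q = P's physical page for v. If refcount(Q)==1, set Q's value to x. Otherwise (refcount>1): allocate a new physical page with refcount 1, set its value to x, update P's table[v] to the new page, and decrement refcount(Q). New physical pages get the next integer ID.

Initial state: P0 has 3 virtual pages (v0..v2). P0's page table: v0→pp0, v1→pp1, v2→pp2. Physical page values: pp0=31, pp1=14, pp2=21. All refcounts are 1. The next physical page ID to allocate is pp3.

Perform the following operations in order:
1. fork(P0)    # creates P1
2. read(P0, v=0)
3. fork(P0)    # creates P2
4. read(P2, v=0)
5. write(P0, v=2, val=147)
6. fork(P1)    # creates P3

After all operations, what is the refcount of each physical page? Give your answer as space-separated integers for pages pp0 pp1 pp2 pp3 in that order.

Answer: 4 4 3 1

Derivation:
Op 1: fork(P0) -> P1. 3 ppages; refcounts: pp0:2 pp1:2 pp2:2
Op 2: read(P0, v0) -> 31. No state change.
Op 3: fork(P0) -> P2. 3 ppages; refcounts: pp0:3 pp1:3 pp2:3
Op 4: read(P2, v0) -> 31. No state change.
Op 5: write(P0, v2, 147). refcount(pp2)=3>1 -> COPY to pp3. 4 ppages; refcounts: pp0:3 pp1:3 pp2:2 pp3:1
Op 6: fork(P1) -> P3. 4 ppages; refcounts: pp0:4 pp1:4 pp2:3 pp3:1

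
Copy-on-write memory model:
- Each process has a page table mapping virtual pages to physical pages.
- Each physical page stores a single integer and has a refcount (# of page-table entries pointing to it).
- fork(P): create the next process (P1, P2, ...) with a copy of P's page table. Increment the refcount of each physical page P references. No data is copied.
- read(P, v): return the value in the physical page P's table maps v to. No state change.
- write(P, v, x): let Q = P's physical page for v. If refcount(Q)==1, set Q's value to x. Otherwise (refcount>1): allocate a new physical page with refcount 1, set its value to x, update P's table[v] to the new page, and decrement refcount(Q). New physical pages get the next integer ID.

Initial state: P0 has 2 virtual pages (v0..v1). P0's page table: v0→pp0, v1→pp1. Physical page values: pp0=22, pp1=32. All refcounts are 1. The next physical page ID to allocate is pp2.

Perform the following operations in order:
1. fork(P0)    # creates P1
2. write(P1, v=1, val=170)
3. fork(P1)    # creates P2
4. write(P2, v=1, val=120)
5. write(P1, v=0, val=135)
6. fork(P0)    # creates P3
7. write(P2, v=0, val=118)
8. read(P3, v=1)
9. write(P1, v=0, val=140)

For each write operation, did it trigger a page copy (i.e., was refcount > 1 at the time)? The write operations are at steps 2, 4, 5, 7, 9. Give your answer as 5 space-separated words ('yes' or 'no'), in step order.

Op 1: fork(P0) -> P1. 2 ppages; refcounts: pp0:2 pp1:2
Op 2: write(P1, v1, 170). refcount(pp1)=2>1 -> COPY to pp2. 3 ppages; refcounts: pp0:2 pp1:1 pp2:1
Op 3: fork(P1) -> P2. 3 ppages; refcounts: pp0:3 pp1:1 pp2:2
Op 4: write(P2, v1, 120). refcount(pp2)=2>1 -> COPY to pp3. 4 ppages; refcounts: pp0:3 pp1:1 pp2:1 pp3:1
Op 5: write(P1, v0, 135). refcount(pp0)=3>1 -> COPY to pp4. 5 ppages; refcounts: pp0:2 pp1:1 pp2:1 pp3:1 pp4:1
Op 6: fork(P0) -> P3. 5 ppages; refcounts: pp0:3 pp1:2 pp2:1 pp3:1 pp4:1
Op 7: write(P2, v0, 118). refcount(pp0)=3>1 -> COPY to pp5. 6 ppages; refcounts: pp0:2 pp1:2 pp2:1 pp3:1 pp4:1 pp5:1
Op 8: read(P3, v1) -> 32. No state change.
Op 9: write(P1, v0, 140). refcount(pp4)=1 -> write in place. 6 ppages; refcounts: pp0:2 pp1:2 pp2:1 pp3:1 pp4:1 pp5:1

yes yes yes yes no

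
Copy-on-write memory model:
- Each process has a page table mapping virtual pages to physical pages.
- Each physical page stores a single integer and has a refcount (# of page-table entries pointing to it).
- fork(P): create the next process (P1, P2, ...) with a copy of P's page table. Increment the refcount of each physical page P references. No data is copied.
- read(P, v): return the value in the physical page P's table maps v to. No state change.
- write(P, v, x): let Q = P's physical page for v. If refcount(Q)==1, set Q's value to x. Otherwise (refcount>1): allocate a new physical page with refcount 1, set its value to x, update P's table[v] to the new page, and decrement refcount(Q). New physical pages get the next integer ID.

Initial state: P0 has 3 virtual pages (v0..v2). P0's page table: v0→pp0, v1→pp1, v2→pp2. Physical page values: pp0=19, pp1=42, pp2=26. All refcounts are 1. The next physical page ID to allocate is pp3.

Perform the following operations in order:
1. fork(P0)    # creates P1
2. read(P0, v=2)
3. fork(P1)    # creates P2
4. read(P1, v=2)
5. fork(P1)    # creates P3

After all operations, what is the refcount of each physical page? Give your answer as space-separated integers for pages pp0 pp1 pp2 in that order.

Op 1: fork(P0) -> P1. 3 ppages; refcounts: pp0:2 pp1:2 pp2:2
Op 2: read(P0, v2) -> 26. No state change.
Op 3: fork(P1) -> P2. 3 ppages; refcounts: pp0:3 pp1:3 pp2:3
Op 4: read(P1, v2) -> 26. No state change.
Op 5: fork(P1) -> P3. 3 ppages; refcounts: pp0:4 pp1:4 pp2:4

Answer: 4 4 4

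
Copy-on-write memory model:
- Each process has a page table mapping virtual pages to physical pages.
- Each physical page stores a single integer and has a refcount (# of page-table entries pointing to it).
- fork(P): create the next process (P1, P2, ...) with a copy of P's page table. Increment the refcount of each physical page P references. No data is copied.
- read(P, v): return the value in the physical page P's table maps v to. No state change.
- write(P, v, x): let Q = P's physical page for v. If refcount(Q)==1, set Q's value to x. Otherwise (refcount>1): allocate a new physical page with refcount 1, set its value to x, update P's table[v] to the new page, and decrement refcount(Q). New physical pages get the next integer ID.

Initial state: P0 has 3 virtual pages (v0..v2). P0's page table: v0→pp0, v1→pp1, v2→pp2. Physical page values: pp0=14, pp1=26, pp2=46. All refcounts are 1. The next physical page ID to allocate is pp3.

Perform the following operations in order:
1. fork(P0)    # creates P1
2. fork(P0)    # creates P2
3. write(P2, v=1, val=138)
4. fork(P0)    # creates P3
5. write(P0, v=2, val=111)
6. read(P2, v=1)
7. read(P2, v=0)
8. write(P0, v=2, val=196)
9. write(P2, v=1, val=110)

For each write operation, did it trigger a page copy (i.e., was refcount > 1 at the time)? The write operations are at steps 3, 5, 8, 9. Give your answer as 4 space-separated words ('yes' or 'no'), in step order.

Op 1: fork(P0) -> P1. 3 ppages; refcounts: pp0:2 pp1:2 pp2:2
Op 2: fork(P0) -> P2. 3 ppages; refcounts: pp0:3 pp1:3 pp2:3
Op 3: write(P2, v1, 138). refcount(pp1)=3>1 -> COPY to pp3. 4 ppages; refcounts: pp0:3 pp1:2 pp2:3 pp3:1
Op 4: fork(P0) -> P3. 4 ppages; refcounts: pp0:4 pp1:3 pp2:4 pp3:1
Op 5: write(P0, v2, 111). refcount(pp2)=4>1 -> COPY to pp4. 5 ppages; refcounts: pp0:4 pp1:3 pp2:3 pp3:1 pp4:1
Op 6: read(P2, v1) -> 138. No state change.
Op 7: read(P2, v0) -> 14. No state change.
Op 8: write(P0, v2, 196). refcount(pp4)=1 -> write in place. 5 ppages; refcounts: pp0:4 pp1:3 pp2:3 pp3:1 pp4:1
Op 9: write(P2, v1, 110). refcount(pp3)=1 -> write in place. 5 ppages; refcounts: pp0:4 pp1:3 pp2:3 pp3:1 pp4:1

yes yes no no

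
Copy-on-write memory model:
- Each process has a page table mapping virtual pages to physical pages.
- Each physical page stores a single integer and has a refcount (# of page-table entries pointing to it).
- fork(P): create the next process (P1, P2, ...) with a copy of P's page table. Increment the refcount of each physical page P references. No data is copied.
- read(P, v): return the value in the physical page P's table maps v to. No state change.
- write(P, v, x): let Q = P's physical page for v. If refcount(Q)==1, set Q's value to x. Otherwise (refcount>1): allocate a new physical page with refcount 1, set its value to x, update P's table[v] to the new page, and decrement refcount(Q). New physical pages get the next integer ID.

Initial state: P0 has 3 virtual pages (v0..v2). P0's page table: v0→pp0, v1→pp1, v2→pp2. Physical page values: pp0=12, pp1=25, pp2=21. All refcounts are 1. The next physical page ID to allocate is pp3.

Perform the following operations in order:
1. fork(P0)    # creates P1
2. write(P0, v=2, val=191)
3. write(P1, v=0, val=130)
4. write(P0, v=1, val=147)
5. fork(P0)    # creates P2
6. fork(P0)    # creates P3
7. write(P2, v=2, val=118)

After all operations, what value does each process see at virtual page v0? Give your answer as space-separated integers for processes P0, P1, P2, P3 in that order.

Op 1: fork(P0) -> P1. 3 ppages; refcounts: pp0:2 pp1:2 pp2:2
Op 2: write(P0, v2, 191). refcount(pp2)=2>1 -> COPY to pp3. 4 ppages; refcounts: pp0:2 pp1:2 pp2:1 pp3:1
Op 3: write(P1, v0, 130). refcount(pp0)=2>1 -> COPY to pp4. 5 ppages; refcounts: pp0:1 pp1:2 pp2:1 pp3:1 pp4:1
Op 4: write(P0, v1, 147). refcount(pp1)=2>1 -> COPY to pp5. 6 ppages; refcounts: pp0:1 pp1:1 pp2:1 pp3:1 pp4:1 pp5:1
Op 5: fork(P0) -> P2. 6 ppages; refcounts: pp0:2 pp1:1 pp2:1 pp3:2 pp4:1 pp5:2
Op 6: fork(P0) -> P3. 6 ppages; refcounts: pp0:3 pp1:1 pp2:1 pp3:3 pp4:1 pp5:3
Op 7: write(P2, v2, 118). refcount(pp3)=3>1 -> COPY to pp6. 7 ppages; refcounts: pp0:3 pp1:1 pp2:1 pp3:2 pp4:1 pp5:3 pp6:1
P0: v0 -> pp0 = 12
P1: v0 -> pp4 = 130
P2: v0 -> pp0 = 12
P3: v0 -> pp0 = 12

Answer: 12 130 12 12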